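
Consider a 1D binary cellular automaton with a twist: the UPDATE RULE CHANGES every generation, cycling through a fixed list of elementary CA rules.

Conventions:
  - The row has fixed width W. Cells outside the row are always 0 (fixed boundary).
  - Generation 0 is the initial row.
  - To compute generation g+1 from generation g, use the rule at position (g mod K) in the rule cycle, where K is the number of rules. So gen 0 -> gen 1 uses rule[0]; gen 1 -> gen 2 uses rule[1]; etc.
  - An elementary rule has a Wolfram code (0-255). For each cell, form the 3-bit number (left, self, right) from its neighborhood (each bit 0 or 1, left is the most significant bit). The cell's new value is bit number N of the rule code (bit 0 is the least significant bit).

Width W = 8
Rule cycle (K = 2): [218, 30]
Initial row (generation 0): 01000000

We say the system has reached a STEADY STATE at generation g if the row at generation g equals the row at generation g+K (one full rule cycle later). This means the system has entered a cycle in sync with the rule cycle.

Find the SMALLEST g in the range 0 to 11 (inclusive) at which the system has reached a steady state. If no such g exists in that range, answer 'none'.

Answer: none

Derivation:
Gen 0: 01000000
Gen 1 (rule 218): 10100000
Gen 2 (rule 30): 10110000
Gen 3 (rule 218): 00111000
Gen 4 (rule 30): 01100100
Gen 5 (rule 218): 11111010
Gen 6 (rule 30): 10000011
Gen 7 (rule 218): 01000111
Gen 8 (rule 30): 11101100
Gen 9 (rule 218): 11101110
Gen 10 (rule 30): 10001001
Gen 11 (rule 218): 01010110
Gen 12 (rule 30): 11010101
Gen 13 (rule 218): 11000000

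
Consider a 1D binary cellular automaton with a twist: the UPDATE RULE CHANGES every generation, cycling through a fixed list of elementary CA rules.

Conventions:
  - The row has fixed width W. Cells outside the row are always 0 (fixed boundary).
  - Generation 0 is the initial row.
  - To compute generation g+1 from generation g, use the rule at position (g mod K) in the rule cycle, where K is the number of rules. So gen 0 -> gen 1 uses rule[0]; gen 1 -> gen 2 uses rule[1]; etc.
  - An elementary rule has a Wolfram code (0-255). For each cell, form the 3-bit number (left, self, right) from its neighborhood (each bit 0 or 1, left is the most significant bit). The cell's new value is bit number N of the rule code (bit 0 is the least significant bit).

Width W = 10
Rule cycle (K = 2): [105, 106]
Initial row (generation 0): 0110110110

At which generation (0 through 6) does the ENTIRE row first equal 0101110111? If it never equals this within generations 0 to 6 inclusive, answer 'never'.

Answer: never

Derivation:
Gen 0: 0110110110
Gen 1 (rule 105): 0111111110
Gen 2 (rule 106): 1100000010
Gen 3 (rule 105): 1101111000
Gen 4 (rule 106): 1111001000
Gen 5 (rule 105): 1001000011
Gen 6 (rule 106): 0010000111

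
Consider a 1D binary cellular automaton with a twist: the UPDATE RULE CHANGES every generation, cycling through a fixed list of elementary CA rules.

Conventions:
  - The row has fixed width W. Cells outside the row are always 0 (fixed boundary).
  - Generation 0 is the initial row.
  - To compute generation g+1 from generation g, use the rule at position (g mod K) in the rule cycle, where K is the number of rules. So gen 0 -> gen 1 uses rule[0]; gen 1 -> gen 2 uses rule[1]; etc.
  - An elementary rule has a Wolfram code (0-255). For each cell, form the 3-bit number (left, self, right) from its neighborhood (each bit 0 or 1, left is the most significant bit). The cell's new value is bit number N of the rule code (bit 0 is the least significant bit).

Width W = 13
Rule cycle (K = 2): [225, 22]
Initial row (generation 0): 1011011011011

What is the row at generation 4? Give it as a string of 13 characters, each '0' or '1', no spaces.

Answer: 1100000000010

Derivation:
Gen 0: 1011011011011
Gen 1 (rule 225): 0101101101101
Gen 2 (rule 22): 1100000000001
Gen 3 (rule 225): 0101111111100
Gen 4 (rule 22): 1100000000010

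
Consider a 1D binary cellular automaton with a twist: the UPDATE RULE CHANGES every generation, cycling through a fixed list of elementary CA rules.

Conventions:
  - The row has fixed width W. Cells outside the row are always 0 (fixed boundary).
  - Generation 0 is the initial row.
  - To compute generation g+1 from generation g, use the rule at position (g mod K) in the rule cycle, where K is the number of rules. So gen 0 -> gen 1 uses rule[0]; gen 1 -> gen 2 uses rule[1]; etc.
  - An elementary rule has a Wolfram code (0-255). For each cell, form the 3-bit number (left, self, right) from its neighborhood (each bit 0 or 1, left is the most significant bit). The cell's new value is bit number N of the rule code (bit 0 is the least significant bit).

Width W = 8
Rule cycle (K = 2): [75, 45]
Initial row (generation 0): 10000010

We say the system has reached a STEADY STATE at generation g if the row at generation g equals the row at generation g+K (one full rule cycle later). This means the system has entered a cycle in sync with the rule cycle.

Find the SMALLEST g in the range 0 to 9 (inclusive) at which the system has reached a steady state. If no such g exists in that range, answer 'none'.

Answer: none

Derivation:
Gen 0: 10000010
Gen 1 (rule 75): 00111100
Gen 2 (rule 45): 10100001
Gen 3 (rule 75): 00001110
Gen 4 (rule 45): 11101000
Gen 5 (rule 75): 10100011
Gen 6 (rule 45): 11101010
Gen 7 (rule 75): 10100000
Gen 8 (rule 45): 11101111
Gen 9 (rule 75): 10101001
Gen 10 (rule 45): 11111001
Gen 11 (rule 75): 10001010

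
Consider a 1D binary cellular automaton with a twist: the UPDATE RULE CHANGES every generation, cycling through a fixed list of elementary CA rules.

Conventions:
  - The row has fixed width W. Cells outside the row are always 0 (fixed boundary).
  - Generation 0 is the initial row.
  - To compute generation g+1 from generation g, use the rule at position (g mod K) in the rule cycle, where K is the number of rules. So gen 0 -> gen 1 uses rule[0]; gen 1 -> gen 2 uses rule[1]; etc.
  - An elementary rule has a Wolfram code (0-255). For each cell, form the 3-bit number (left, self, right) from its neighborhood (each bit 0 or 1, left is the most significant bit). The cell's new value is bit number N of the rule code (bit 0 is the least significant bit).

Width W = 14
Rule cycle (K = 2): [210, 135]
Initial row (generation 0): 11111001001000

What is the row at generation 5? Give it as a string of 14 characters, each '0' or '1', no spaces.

Answer: 01100111011001

Derivation:
Gen 0: 11111001001000
Gen 1 (rule 210): 01111110110100
Gen 2 (rule 135): 10111100000101
Gen 3 (rule 210): 00011110001000
Gen 4 (rule 135): 11101100111011
Gen 5 (rule 210): 01100111011001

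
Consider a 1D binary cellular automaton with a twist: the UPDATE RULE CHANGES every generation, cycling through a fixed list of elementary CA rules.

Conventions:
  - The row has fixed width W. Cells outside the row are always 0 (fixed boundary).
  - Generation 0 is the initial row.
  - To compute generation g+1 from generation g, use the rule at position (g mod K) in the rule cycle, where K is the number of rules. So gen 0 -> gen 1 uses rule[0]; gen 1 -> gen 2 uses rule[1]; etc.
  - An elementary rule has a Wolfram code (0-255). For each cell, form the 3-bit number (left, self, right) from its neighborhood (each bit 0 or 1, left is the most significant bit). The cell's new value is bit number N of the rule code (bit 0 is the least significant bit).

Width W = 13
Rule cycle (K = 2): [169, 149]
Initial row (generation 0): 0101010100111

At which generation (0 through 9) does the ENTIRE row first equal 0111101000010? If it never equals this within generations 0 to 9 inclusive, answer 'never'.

Gen 0: 0101010100111
Gen 1 (rule 169): 0010101000110
Gen 2 (rule 149): 1010101110001
Gen 3 (rule 169): 0101011100100
Gen 4 (rule 149): 0101001010111
Gen 5 (rule 169): 0010000101110
Gen 6 (rule 149): 1011110100101
Gen 7 (rule 169): 0111101000010
Gen 8 (rule 149): 0011001111011
Gen 9 (rule 169): 1010001110110

Answer: 7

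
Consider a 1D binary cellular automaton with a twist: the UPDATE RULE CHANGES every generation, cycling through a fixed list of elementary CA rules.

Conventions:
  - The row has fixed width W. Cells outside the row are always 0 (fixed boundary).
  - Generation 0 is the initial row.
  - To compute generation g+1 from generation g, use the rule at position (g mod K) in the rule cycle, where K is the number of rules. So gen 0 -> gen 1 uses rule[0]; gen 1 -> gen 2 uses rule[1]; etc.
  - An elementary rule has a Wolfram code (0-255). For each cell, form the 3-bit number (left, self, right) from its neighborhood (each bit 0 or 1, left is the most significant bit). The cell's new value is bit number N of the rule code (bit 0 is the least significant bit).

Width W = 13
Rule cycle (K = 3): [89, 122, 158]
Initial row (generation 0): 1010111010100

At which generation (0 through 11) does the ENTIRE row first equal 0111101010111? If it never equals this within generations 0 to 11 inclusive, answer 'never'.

Gen 0: 1010111010100
Gen 1 (rule 89): 0000101000011
Gen 2 (rule 122): 0001010100111
Gen 3 (rule 158): 0011010111110
Gen 4 (rule 89): 1011000100011
Gen 5 (rule 122): 0111101010111
Gen 6 (rule 158): 1111001010110
Gen 7 (rule 89): 1001100000111
Gen 8 (rule 122): 0111110001101
Gen 9 (rule 158): 1111101011001
Gen 10 (rule 89): 1000100011100
Gen 11 (rule 122): 0101010110110

Answer: 5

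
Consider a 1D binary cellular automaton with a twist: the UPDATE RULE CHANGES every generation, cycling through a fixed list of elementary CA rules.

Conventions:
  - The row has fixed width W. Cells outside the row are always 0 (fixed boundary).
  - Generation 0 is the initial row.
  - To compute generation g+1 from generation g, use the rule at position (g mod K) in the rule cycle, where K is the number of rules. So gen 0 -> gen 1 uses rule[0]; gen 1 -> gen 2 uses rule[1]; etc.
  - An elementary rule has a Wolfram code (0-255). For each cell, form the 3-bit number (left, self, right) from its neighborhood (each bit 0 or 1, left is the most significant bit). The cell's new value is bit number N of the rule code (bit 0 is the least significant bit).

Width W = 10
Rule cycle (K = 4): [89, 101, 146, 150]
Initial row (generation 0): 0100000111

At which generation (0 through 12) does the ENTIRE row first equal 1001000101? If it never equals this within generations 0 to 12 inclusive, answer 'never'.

Answer: 9

Derivation:
Gen 0: 0100000111
Gen 1 (rule 89): 0011110101
Gen 2 (rule 101): 1000011111
Gen 3 (rule 146): 0100101110
Gen 4 (rule 150): 1111100101
Gen 5 (rule 89): 1000110000
Gen 6 (rule 101): 1010010111
Gen 7 (rule 146): 0001100010
Gen 8 (rule 150): 0010010111
Gen 9 (rule 89): 1001000101
Gen 10 (rule 101): 1001010111
Gen 11 (rule 146): 0110000010
Gen 12 (rule 150): 1001000111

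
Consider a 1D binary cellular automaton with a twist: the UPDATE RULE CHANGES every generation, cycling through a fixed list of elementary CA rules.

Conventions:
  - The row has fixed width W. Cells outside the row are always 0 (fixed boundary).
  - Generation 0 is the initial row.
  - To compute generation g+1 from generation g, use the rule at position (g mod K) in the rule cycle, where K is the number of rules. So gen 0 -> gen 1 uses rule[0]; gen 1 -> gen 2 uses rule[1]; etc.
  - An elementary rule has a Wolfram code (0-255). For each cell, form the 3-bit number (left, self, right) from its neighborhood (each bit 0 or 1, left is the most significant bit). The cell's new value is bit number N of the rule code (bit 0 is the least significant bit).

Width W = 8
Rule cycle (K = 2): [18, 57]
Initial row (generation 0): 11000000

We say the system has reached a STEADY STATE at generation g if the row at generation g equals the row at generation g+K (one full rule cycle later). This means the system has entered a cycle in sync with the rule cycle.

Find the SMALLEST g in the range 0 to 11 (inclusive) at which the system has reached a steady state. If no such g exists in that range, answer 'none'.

Answer: 5

Derivation:
Gen 0: 11000000
Gen 1 (rule 18): 00100000
Gen 2 (rule 57): 10011111
Gen 3 (rule 18): 01100000
Gen 4 (rule 57): 01011111
Gen 5 (rule 18): 10000000
Gen 6 (rule 57): 01111111
Gen 7 (rule 18): 10000000
Gen 8 (rule 57): 01111111
Gen 9 (rule 18): 10000000
Gen 10 (rule 57): 01111111
Gen 11 (rule 18): 10000000
Gen 12 (rule 57): 01111111
Gen 13 (rule 18): 10000000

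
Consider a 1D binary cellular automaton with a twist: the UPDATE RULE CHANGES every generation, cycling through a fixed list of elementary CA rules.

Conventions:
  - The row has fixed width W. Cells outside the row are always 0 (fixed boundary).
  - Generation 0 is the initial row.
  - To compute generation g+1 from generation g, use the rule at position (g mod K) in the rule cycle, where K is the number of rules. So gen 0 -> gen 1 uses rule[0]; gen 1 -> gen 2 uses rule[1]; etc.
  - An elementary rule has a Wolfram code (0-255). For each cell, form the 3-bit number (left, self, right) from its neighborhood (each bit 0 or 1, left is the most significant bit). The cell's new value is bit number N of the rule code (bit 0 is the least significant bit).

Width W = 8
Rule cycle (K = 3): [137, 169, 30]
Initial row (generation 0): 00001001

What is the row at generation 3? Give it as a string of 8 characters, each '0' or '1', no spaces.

Gen 0: 00001001
Gen 1 (rule 137): 11100000
Gen 2 (rule 169): 11001111
Gen 3 (rule 30): 10111000

Answer: 10111000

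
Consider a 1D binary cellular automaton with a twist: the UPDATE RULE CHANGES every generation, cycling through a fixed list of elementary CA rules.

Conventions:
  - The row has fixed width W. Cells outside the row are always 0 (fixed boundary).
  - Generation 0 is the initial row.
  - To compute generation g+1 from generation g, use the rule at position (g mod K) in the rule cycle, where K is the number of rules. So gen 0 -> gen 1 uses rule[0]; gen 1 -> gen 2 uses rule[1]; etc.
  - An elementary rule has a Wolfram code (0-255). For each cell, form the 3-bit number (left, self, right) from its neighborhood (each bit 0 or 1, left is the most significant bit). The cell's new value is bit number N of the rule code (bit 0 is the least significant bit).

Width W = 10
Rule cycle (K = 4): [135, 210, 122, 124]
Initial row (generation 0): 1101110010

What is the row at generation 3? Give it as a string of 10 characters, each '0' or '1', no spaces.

Gen 0: 1101110010
Gen 1 (rule 135): 0000100110
Gen 2 (rule 210): 0001011011
Gen 3 (rule 122): 0010111111

Answer: 0010111111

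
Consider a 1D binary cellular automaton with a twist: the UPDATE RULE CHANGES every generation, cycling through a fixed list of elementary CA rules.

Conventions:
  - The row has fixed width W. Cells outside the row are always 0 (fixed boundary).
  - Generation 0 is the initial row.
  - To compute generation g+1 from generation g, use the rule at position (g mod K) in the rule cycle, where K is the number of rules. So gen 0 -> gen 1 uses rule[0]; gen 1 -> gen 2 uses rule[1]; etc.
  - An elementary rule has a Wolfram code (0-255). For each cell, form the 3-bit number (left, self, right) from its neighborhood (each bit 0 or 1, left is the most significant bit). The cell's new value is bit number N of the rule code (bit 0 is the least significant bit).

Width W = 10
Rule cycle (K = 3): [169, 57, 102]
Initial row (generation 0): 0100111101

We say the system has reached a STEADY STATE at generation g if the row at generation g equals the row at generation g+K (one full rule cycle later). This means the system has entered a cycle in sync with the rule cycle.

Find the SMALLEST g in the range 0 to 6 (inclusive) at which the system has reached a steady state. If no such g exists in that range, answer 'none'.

Gen 0: 0100111101
Gen 1 (rule 169): 0000111010
Gen 2 (rule 57): 1110100101
Gen 3 (rule 102): 0011101111
Gen 4 (rule 169): 1011011110
Gen 5 (rule 57): 0110110001
Gen 6 (rule 102): 1011010011
Gen 7 (rule 169): 0110100010
Gen 8 (rule 57): 0101011001
Gen 9 (rule 102): 1111101011

Answer: none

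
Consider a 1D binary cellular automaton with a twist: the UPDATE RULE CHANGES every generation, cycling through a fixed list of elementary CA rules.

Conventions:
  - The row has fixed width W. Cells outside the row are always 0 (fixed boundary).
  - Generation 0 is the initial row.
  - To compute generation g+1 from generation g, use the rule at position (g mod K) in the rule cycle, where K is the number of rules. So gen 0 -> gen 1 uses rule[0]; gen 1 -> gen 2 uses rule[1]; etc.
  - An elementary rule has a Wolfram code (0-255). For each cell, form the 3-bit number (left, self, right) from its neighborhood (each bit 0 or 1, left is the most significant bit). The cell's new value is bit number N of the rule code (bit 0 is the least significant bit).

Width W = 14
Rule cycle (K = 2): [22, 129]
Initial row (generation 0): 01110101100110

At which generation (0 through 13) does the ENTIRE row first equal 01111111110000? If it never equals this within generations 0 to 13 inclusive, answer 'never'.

Answer: never

Derivation:
Gen 0: 01110101100110
Gen 1 (rule 22): 10000100011001
Gen 2 (rule 129): 00110001000000
Gen 3 (rule 22): 01001011100000
Gen 4 (rule 129): 00000001001111
Gen 5 (rule 22): 00000011110000
Gen 6 (rule 129): 11111001100111
Gen 7 (rule 22): 00000110011000
Gen 8 (rule 129): 11110000000011
Gen 9 (rule 22): 00001000000100
Gen 10 (rule 129): 11100011110001
Gen 11 (rule 22): 00010100001011
Gen 12 (rule 129): 11000001100000
Gen 13 (rule 22): 00100010010000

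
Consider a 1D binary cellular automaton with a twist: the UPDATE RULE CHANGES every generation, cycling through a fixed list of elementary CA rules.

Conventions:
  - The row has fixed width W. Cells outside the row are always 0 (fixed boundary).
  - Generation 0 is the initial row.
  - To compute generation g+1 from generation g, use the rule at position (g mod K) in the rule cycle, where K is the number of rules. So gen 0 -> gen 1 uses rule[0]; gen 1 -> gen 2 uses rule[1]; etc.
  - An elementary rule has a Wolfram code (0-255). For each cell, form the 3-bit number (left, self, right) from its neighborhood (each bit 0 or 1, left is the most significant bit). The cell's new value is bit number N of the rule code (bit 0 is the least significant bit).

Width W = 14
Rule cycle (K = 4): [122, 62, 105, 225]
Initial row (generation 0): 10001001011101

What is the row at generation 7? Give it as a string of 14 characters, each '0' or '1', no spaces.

Gen 0: 10001001011101
Gen 1 (rule 122): 01010110110110
Gen 2 (rule 62): 11111101101101
Gen 3 (rule 105): 10000111111110
Gen 4 (rule 225): 00110011111110
Gen 5 (rule 122): 01111110000011
Gen 6 (rule 62): 11000001000110
Gen 7 (rule 105): 11011100010110

Answer: 11011100010110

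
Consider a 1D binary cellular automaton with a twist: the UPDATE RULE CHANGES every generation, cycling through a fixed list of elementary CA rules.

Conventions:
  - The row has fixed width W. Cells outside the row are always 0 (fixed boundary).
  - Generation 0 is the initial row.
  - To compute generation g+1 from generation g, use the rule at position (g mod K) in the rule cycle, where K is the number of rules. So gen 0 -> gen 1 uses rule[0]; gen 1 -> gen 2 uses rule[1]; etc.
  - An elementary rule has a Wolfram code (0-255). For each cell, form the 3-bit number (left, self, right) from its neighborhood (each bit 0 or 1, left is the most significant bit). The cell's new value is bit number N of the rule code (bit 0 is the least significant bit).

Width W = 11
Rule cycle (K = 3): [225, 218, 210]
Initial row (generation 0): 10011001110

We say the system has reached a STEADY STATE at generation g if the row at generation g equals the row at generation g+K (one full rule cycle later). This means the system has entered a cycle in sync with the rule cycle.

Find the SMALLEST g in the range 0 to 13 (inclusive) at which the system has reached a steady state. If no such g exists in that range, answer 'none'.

Gen 0: 10011001110
Gen 1 (rule 225): 00001000110
Gen 2 (rule 218): 00010101111
Gen 3 (rule 210): 00100000111
Gen 4 (rule 225): 10001110011
Gen 5 (rule 218): 01011111111
Gen 6 (rule 210): 10001111111
Gen 7 (rule 225): 00100111111
Gen 8 (rule 218): 01011111111
Gen 9 (rule 210): 10001111111
Gen 10 (rule 225): 00100111111
Gen 11 (rule 218): 01011111111
Gen 12 (rule 210): 10001111111
Gen 13 (rule 225): 00100111111
Gen 14 (rule 218): 01011111111
Gen 15 (rule 210): 10001111111
Gen 16 (rule 225): 00100111111

Answer: 5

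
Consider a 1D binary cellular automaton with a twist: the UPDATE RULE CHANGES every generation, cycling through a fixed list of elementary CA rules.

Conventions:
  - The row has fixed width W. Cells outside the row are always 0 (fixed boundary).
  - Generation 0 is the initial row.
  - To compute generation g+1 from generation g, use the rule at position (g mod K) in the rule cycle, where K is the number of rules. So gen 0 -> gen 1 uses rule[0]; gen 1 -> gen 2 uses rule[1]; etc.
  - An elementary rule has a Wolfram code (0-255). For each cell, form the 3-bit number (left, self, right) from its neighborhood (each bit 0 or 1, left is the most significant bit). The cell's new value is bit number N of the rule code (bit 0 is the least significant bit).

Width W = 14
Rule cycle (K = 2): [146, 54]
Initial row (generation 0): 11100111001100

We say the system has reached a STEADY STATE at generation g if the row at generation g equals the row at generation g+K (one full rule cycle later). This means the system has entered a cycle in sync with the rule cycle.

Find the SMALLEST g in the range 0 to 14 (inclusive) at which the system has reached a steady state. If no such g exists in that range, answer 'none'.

Gen 0: 11100111001100
Gen 1 (rule 146): 01011010110010
Gen 2 (rule 54): 11100111001111
Gen 3 (rule 146): 01011010110110
Gen 4 (rule 54): 11100111001001
Gen 5 (rule 146): 01011010110110
Gen 6 (rule 54): 11100111001001
Gen 7 (rule 146): 01011010110110
Gen 8 (rule 54): 11100111001001
Gen 9 (rule 146): 01011010110110
Gen 10 (rule 54): 11100111001001
Gen 11 (rule 146): 01011010110110
Gen 12 (rule 54): 11100111001001
Gen 13 (rule 146): 01011010110110
Gen 14 (rule 54): 11100111001001
Gen 15 (rule 146): 01011010110110
Gen 16 (rule 54): 11100111001001

Answer: 3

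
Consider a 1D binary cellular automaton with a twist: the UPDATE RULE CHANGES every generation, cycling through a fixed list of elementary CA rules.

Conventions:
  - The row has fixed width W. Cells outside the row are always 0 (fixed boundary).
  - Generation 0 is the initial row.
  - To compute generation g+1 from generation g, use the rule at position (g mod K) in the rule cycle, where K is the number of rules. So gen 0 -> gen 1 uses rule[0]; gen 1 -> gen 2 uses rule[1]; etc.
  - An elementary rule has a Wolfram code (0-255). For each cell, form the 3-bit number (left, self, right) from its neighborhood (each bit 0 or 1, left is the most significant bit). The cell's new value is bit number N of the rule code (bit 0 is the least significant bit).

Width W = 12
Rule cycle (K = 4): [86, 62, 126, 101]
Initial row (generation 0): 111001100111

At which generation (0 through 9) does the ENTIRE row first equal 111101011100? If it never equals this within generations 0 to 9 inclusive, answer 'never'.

Answer: never

Derivation:
Gen 0: 111001100111
Gen 1 (rule 86): 001110111001
Gen 2 (rule 62): 011001100111
Gen 3 (rule 126): 111111111101
Gen 4 (rule 101): 000000000111
Gen 5 (rule 86): 000000001001
Gen 6 (rule 62): 000000011111
Gen 7 (rule 126): 000000110001
Gen 8 (rule 101): 111110010101
Gen 9 (rule 86): 000011110101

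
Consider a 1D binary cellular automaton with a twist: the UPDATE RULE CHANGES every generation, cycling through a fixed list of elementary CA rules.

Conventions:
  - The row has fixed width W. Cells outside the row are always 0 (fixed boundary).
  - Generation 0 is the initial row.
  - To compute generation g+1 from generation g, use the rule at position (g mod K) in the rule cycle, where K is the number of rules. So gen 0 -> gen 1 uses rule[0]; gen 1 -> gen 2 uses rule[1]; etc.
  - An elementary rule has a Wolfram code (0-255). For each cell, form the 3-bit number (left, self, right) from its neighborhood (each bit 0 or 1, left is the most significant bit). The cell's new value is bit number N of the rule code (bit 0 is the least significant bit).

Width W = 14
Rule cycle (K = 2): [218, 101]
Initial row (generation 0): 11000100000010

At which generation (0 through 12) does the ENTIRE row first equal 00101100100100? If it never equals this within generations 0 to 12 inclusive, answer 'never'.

Answer: never

Derivation:
Gen 0: 11000100000010
Gen 1 (rule 218): 11101010000101
Gen 2 (rule 101): 00111110110111
Gen 3 (rule 218): 01111110110111
Gen 4 (rule 101): 00000011011001
Gen 5 (rule 218): 00000111011110
Gen 6 (rule 101): 11110001100010
Gen 7 (rule 218): 11111011110101
Gen 8 (rule 101): 00001100011111
Gen 9 (rule 218): 00011110111111
Gen 10 (rule 101): 11000011000001
Gen 11 (rule 218): 11100111100010
Gen 12 (rule 101): 00100000101010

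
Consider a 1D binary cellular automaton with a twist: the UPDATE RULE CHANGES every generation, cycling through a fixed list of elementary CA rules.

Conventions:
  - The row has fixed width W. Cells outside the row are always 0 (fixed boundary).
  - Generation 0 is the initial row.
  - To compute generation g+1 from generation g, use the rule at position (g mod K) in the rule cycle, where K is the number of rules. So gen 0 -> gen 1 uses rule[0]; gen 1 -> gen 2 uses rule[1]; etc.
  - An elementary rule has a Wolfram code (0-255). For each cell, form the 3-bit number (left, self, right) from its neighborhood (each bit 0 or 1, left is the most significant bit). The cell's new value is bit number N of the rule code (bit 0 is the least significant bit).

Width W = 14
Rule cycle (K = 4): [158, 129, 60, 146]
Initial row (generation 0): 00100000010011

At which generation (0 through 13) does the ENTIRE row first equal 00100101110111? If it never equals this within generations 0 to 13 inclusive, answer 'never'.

Gen 0: 00100000010011
Gen 1 (rule 158): 01110000111110
Gen 2 (rule 129): 00100110011100
Gen 3 (rule 60): 00110101010010
Gen 4 (rule 146): 01000000001101
Gen 5 (rule 158): 11100000011001
Gen 6 (rule 129): 01001111000000
Gen 7 (rule 60): 01101000100000
Gen 8 (rule 146): 10000101010000
Gen 9 (rule 158): 11001101011000
Gen 10 (rule 129): 00000000000011
Gen 11 (rule 60): 00000000000010
Gen 12 (rule 146): 00000000000101
Gen 13 (rule 158): 00000000001101

Answer: never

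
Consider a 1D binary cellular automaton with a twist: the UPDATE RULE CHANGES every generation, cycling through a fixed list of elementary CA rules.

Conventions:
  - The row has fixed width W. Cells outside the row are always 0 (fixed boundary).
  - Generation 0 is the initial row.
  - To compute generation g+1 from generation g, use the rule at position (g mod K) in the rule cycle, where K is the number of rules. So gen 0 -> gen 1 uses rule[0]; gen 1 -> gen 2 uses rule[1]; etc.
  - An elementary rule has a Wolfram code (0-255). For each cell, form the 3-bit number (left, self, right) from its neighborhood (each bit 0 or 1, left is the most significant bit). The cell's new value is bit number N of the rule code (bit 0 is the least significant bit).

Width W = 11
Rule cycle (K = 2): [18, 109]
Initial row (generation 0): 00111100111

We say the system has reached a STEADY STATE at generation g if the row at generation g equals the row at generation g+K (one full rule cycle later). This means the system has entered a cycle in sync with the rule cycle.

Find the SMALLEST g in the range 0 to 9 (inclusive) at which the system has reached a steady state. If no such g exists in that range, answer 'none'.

Answer: 5

Derivation:
Gen 0: 00111100111
Gen 1 (rule 18): 01000011000
Gen 2 (rule 109): 01011011011
Gen 3 (rule 18): 10000000000
Gen 4 (rule 109): 10111111111
Gen 5 (rule 18): 00000000000
Gen 6 (rule 109): 11111111111
Gen 7 (rule 18): 00000000000
Gen 8 (rule 109): 11111111111
Gen 9 (rule 18): 00000000000
Gen 10 (rule 109): 11111111111
Gen 11 (rule 18): 00000000000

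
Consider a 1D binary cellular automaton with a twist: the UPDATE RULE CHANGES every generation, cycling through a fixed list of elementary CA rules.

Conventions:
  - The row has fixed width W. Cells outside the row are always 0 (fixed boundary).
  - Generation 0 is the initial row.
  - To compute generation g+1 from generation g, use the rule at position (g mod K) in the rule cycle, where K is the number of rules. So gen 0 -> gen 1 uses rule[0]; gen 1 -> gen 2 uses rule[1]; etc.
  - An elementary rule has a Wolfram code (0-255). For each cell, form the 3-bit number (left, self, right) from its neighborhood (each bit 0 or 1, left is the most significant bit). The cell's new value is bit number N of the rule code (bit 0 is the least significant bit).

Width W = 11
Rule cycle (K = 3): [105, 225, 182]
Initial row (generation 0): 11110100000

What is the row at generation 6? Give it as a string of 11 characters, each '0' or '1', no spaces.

Answer: 10011100111

Derivation:
Gen 0: 11110100000
Gen 1 (rule 105): 10011001111
Gen 2 (rule 225): 00001000111
Gen 3 (rule 182): 00011101010
Gen 4 (rule 105): 11010110100
Gen 5 (rule 225): 01101011001
Gen 6 (rule 182): 10011100111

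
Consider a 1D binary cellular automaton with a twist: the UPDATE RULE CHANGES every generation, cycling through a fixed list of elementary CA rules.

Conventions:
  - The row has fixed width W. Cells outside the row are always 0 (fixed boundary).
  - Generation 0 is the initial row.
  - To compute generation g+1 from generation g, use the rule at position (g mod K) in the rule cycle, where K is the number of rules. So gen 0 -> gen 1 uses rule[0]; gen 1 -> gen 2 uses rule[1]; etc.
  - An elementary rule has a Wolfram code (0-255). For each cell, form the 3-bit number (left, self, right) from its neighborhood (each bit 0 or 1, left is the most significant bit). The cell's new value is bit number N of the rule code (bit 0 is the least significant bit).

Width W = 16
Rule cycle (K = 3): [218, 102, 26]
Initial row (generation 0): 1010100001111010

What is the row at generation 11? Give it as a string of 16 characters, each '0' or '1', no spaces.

Gen 0: 1010100001111010
Gen 1 (rule 218): 0000010011111001
Gen 2 (rule 102): 0000110100001011
Gen 3 (rule 26): 0001100010010010
Gen 4 (rule 218): 0011110101101101
Gen 5 (rule 102): 0100011110110111
Gen 6 (rule 26): 1010110000100100
Gen 7 (rule 218): 0000111001011010
Gen 8 (rule 102): 0001001011101110
Gen 9 (rule 26): 0010110010001001
Gen 10 (rule 218): 0100111101010110
Gen 11 (rule 102): 1101000111111010

Answer: 1101000111111010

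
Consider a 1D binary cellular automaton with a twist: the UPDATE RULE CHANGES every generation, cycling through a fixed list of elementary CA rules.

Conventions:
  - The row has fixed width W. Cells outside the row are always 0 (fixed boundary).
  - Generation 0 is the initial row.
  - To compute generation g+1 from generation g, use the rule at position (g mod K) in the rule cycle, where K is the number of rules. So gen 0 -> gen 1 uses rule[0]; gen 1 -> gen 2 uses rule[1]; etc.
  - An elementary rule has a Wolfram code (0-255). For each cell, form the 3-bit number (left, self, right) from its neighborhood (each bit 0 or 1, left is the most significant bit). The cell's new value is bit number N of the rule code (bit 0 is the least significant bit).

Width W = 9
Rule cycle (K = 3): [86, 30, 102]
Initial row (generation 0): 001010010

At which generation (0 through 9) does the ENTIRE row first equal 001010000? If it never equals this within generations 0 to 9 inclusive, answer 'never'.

Answer: never

Derivation:
Gen 0: 001010010
Gen 1 (rule 86): 011011111
Gen 2 (rule 30): 110010000
Gen 3 (rule 102): 010110000
Gen 4 (rule 86): 110011000
Gen 5 (rule 30): 101110100
Gen 6 (rule 102): 110011100
Gen 7 (rule 86): 011100110
Gen 8 (rule 30): 110011101
Gen 9 (rule 102): 010100111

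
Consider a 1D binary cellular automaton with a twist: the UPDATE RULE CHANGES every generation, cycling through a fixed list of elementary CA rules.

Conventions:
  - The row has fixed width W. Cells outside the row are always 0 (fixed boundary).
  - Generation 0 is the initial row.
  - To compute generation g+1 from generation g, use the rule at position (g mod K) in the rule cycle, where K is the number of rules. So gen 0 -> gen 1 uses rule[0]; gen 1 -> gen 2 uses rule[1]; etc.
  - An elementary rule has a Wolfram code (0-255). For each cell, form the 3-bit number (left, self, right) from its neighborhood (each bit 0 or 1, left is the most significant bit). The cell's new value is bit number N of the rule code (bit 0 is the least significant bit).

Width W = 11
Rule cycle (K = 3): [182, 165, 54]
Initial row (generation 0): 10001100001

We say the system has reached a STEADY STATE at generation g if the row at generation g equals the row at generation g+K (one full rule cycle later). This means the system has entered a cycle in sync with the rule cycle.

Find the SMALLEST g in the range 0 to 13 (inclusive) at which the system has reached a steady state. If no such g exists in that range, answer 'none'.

Answer: none

Derivation:
Gen 0: 10001100001
Gen 1 (rule 182): 11010010011
Gen 2 (rule 165): 00110010000
Gen 3 (rule 54): 01001111000
Gen 4 (rule 182): 11110110100
Gen 5 (rule 165): 01101001101
Gen 6 (rule 54): 10011110011
Gen 7 (rule 182): 11101101100
Gen 8 (rule 165): 01010010001
Gen 9 (rule 54): 11111111011
Gen 10 (rule 182): 01111110100
Gen 11 (rule 165): 00111101101
Gen 12 (rule 54): 01000010011
Gen 13 (rule 182): 11100111100
Gen 14 (rule 165): 01000011001
Gen 15 (rule 54): 11100100111
Gen 16 (rule 182): 01011111010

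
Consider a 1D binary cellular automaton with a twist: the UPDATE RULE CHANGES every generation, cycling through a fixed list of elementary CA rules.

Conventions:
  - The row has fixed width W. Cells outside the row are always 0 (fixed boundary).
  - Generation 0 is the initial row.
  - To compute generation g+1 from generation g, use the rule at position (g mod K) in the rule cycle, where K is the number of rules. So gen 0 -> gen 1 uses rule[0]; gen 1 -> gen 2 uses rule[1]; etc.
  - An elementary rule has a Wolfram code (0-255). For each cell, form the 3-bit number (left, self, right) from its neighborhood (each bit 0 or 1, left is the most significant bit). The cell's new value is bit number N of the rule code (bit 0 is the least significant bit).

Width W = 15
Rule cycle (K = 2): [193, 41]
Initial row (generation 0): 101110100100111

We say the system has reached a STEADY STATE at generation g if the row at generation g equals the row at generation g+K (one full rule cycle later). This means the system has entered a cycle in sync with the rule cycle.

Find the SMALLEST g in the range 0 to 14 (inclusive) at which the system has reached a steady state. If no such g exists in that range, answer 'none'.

Answer: none

Derivation:
Gen 0: 101110100100111
Gen 1 (rule 193): 000110000000011
Gen 2 (rule 41): 110100111111010
Gen 3 (rule 193): 010000011111000
Gen 4 (rule 41): 000111010000011
Gen 5 (rule 193): 110011000111001
Gen 6 (rule 41): 100010010100000
Gen 7 (rule 193): 001000000001111
Gen 8 (rule 41): 100011111101000
Gen 9 (rule 193): 001001111100011
Gen 10 (rule 41): 100001000001010
Gen 11 (rule 193): 001100011100000
Gen 12 (rule 41): 101001010001111
Gen 13 (rule 193): 000000000100111
Gen 14 (rule 41): 111111110000100
Gen 15 (rule 193): 011111110110001
Gen 16 (rule 41): 010000001100100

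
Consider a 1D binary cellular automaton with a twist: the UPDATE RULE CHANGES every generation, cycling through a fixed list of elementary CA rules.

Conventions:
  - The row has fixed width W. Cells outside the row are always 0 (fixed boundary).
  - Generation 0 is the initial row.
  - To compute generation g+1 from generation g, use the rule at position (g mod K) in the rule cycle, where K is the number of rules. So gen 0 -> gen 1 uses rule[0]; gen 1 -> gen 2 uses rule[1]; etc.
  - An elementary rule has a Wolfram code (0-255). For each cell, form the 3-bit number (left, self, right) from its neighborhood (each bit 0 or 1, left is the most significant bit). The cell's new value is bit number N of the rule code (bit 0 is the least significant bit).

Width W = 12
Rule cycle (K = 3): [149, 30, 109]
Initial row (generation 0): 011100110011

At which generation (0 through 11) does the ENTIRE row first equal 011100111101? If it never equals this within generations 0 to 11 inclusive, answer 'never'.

Gen 0: 011100110011
Gen 1 (rule 149): 001010001000
Gen 2 (rule 30): 011011011100
Gen 3 (rule 109): 011111110101
Gen 4 (rule 149): 001111100101
Gen 5 (rule 30): 011000011101
Gen 6 (rule 109): 011011010111
Gen 7 (rule 149): 000000010010
Gen 8 (rule 30): 000000111111
Gen 9 (rule 109): 111110100001
Gen 10 (rule 149): 011100111101
Gen 11 (rule 30): 110011100001

Answer: 10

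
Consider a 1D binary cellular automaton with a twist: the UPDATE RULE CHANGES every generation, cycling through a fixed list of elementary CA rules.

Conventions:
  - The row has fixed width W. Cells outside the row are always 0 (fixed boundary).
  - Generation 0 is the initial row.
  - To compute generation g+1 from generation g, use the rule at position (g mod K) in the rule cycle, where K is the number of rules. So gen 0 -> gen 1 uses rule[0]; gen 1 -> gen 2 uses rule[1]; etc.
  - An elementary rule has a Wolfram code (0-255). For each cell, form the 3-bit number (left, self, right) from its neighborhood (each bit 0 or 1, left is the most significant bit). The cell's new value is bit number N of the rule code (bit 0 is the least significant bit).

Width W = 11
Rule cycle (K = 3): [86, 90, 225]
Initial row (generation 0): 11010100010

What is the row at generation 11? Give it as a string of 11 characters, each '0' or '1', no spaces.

Answer: 10011001111

Derivation:
Gen 0: 11010100010
Gen 1 (rule 86): 01010110111
Gen 2 (rule 90): 10000110101
Gen 3 (rule 225): 00110011010
Gen 4 (rule 86): 01011101011
Gen 5 (rule 90): 10010100011
Gen 6 (rule 225): 00001001001
Gen 7 (rule 86): 00011111111
Gen 8 (rule 90): 00110000001
Gen 9 (rule 225): 10010111100
Gen 10 (rule 86): 11110000110
Gen 11 (rule 90): 10011001111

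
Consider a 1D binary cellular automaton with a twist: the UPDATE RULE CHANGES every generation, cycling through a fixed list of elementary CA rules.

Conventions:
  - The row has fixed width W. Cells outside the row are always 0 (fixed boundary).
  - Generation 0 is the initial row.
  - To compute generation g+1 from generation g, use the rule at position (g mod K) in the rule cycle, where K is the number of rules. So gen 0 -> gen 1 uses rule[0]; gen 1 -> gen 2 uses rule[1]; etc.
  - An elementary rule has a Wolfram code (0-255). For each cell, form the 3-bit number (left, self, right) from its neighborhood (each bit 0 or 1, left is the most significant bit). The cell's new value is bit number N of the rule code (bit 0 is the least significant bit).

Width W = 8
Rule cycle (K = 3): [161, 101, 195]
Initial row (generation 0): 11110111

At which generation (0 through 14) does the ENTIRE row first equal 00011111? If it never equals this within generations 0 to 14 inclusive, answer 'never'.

Answer: never

Derivation:
Gen 0: 11110111
Gen 1 (rule 161): 01101010
Gen 2 (rule 101): 00111110
Gen 3 (rule 195): 11011110
Gen 4 (rule 161): 00101100
Gen 5 (rule 101): 10110101
Gen 6 (rule 195): 00010000
Gen 7 (rule 161): 11000111
Gen 8 (rule 101): 01010001
Gen 9 (rule 195): 10000110
Gen 10 (rule 161): 00110000
Gen 11 (rule 101): 10010111
Gen 12 (rule 195): 00100011
Gen 13 (rule 161): 10001000
Gen 14 (rule 101): 10101011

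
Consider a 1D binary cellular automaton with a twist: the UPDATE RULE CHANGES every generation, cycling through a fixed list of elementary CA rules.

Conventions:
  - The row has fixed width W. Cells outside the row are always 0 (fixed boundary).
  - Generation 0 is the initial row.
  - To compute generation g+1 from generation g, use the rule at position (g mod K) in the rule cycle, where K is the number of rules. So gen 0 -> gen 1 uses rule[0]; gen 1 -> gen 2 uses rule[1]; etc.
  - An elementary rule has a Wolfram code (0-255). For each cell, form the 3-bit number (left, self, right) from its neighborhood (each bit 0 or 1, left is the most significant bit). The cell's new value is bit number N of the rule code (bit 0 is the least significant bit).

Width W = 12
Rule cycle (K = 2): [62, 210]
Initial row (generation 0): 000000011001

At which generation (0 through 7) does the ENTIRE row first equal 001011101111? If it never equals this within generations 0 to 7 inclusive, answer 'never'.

Gen 0: 000000011001
Gen 1 (rule 62): 000000110111
Gen 2 (rule 210): 000001010011
Gen 3 (rule 62): 000011111110
Gen 4 (rule 210): 000101111111
Gen 5 (rule 62): 001111000000
Gen 6 (rule 210): 010111100000
Gen 7 (rule 62): 111100010000

Answer: never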